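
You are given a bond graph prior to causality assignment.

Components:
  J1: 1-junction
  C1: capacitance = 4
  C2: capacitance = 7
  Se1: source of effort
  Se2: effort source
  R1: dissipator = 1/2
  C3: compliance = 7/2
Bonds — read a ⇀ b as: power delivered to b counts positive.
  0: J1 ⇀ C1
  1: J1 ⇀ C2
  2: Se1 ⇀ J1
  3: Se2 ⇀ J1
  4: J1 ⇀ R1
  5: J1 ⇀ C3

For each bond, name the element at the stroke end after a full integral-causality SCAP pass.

b2 stroke→J1  (Se1 fixes effort; stroke away)
b3 stroke→J1  (Se2 (Se) sets effort on bond)
b0 stroke→J1  (C1 outputs effort q/C1)
b1 stroke→J1  (C2: C, integral causality)
b5 stroke→J1  (C3 integral (e out))
b4 stroke→R1  (closing 1-jn rule on J1)

β0 |J1
β1 |J1
β2 |J1
β3 |J1
β4 |R1
β5 |J1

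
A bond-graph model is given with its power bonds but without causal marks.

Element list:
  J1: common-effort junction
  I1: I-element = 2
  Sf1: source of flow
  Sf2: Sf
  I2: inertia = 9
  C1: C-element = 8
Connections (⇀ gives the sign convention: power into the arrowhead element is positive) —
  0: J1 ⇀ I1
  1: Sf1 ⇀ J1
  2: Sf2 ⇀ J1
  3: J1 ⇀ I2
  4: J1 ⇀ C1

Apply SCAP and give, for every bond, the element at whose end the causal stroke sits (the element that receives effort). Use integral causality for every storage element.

bond 1 stroke→Sf1  (source Sf1 imposes f)
bond 2 stroke→Sf2  (Sf2 fixes flow; stroke at Sf2)
bond 0 stroke→I1  (prefer integral on I1)
bond 3 stroke→I2  (I2 integral (f out))
bond 4 stroke→J1  (J1: last free bond brings effort in)

b0 |I1
b1 |Sf1
b2 |Sf2
b3 |I2
b4 |J1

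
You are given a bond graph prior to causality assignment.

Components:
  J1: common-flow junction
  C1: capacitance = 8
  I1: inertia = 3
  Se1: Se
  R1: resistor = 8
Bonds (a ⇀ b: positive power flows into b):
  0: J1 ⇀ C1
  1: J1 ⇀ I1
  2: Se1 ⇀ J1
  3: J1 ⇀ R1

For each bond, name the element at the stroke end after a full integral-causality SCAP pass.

b0 →J1
b1 →I1
b2 →J1
b3 →J1

#2 |J1  (source Se1 imposes e)
#0 |J1  (C1 outputs effort q/C1)
#1 |I1  (I1 integral (f out))
#3 |J1  (J1: bond 1 brought flow, rest push out)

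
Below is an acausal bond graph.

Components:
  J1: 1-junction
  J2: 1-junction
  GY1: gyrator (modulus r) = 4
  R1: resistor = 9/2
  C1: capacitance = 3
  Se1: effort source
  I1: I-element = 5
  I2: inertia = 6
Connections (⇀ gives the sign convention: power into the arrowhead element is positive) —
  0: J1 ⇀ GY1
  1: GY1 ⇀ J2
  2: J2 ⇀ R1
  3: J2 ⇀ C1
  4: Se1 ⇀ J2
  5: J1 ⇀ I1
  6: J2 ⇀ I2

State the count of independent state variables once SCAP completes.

3  (C1, I1, I2 all integral)

#4 stroke→J2  (Se1 fixes effort; stroke away)
#3 stroke→J2  (C1 integral (e out))
#5 stroke→I1  (I1 outputs flow p/I1)
#0 stroke→J1  (J1 flow already set via bond 5)
#1 stroke→J2  (GY GY1: same side as bond 0)
#6 stroke→I2  (I2 outputs flow p/I2)
#2 stroke→J2  (J2: bond 6 brought flow, rest push out)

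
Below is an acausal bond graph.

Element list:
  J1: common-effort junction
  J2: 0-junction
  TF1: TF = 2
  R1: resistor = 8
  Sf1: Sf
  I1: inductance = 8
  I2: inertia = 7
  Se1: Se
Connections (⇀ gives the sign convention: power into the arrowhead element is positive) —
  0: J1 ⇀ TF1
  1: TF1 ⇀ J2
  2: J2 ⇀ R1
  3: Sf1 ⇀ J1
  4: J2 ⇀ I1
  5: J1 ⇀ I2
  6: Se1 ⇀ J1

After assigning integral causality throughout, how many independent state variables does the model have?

2  (I1, I2 all integral)

bond 3 |Sf1  (source Sf1 imposes f)
bond 6 |J1  (Se1 (Se) sets effort on bond)
bond 0 |TF1  (common-e at J1 fixed by 6)
bond 5 |I2  (0-jn J1 has e-setter on 6)
bond 1 |J2  (TF TF1: opposite of bond 0)
bond 2 |R1  (J2 effort already set via bond 1)
bond 4 |I1  (J2: bond 1 brought effort, rest push out)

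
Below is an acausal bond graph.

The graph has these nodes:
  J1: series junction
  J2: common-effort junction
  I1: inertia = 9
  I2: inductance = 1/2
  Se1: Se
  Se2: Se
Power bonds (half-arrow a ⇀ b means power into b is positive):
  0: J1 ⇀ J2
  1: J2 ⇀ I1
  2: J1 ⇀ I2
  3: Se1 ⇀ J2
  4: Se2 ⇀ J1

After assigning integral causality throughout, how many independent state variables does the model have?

bond 3 stroke→J2  (Se1 fixes effort; stroke away)
bond 4 stroke→J1  (source Se2 imposes e)
bond 0 stroke→J1  (common-e at J2 fixed by 3)
bond 1 stroke→I1  (J2 effort already set via bond 3)
bond 2 stroke→I2  (J1 needs exactly one f-in)

2  (I1, I2 all integral)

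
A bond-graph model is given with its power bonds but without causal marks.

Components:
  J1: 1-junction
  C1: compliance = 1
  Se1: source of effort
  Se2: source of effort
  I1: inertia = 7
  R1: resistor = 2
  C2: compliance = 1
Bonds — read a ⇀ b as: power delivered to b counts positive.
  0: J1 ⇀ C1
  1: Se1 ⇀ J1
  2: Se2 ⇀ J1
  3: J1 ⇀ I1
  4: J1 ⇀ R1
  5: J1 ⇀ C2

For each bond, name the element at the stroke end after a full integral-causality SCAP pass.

β1 stroke at J1  (Se1 (Se) sets effort on bond)
β2 stroke at J1  (Se2 fixes effort; stroke away)
β0 stroke at J1  (C1 outputs effort q/C1)
β3 stroke at I1  (I1: I, integral causality)
β4 stroke at J1  (J1 flow already set via bond 3)
β5 stroke at J1  (J1 flow already set via bond 3)

β0 stroke at J1
β1 stroke at J1
β2 stroke at J1
β3 stroke at I1
β4 stroke at J1
β5 stroke at J1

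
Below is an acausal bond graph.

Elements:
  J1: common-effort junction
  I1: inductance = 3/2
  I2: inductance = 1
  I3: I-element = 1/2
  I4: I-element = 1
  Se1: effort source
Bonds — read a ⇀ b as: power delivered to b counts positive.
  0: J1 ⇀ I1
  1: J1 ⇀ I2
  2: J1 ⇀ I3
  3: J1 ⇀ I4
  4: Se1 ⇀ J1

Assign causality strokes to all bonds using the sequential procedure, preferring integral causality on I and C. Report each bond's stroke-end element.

b0 stroke at I1
b1 stroke at I2
b2 stroke at I3
b3 stroke at I4
b4 stroke at J1

#4 |J1  (Se1 fixes effort; stroke away)
#0 |I1  (0-jn J1 has e-setter on 4)
#1 |I2  (J1 effort already set via bond 4)
#2 |I3  (J1: bond 4 brought effort, rest push out)
#3 |I4  (common-e at J1 fixed by 4)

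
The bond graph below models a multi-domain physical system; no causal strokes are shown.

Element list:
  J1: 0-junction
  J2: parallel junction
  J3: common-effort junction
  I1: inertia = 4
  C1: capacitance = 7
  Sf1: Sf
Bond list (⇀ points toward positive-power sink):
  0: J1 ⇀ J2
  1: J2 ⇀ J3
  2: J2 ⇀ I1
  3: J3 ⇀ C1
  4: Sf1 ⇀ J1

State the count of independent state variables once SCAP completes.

2  (C1, I1 all integral)

b4 stroke at Sf1  (Sf1 (Sf) sets flow on bond)
b0 stroke at J1  (J1 needs exactly one e-in)
b2 stroke at I1  (I1 outputs flow p/I1)
b1 stroke at J2  (J2 needs exactly one e-in)
b3 stroke at J3  (J3: last free bond brings effort in)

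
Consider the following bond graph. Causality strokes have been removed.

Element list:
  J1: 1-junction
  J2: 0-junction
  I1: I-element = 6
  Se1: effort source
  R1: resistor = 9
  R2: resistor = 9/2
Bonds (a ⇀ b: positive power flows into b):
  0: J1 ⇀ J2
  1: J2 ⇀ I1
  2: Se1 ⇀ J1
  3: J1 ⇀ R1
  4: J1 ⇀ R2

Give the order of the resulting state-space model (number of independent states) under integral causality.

1  (I1 all integral)

β2 stroke at J1  (Se1: effort source, stroke at far end)
β1 stroke at I1  (prefer integral on I1)
β0 stroke at J2  (only one effort-in slot at J2)
β3 stroke at J1  (J1 flow already set via bond 0)
β4 stroke at J1  (J1: bond 0 brought flow, rest push out)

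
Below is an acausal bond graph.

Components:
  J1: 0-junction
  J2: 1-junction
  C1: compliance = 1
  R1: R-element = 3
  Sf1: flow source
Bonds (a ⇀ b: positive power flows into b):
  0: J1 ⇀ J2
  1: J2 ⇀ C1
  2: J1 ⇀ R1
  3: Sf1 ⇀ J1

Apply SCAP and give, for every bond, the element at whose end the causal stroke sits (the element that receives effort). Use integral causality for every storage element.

bond 0 stroke→J1
bond 1 stroke→J2
bond 2 stroke→R1
bond 3 stroke→Sf1

b3 stroke→Sf1  (source Sf1 imposes f)
b1 stroke→J2  (C1: C, integral causality)
b0 stroke→J1  (only one flow-in slot at J2)
b2 stroke→R1  (J1 effort already set via bond 0)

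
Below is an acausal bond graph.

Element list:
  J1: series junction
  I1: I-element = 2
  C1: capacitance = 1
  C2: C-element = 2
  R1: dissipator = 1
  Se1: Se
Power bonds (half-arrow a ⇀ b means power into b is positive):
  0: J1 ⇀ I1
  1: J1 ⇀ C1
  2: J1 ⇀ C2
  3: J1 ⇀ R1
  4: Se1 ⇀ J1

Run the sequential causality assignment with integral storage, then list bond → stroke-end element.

β0 →I1
β1 →J1
β2 →J1
β3 →J1
β4 →J1

#4 →J1  (Se1 fixes effort; stroke away)
#0 →I1  (prefer integral on I1)
#1 →J1  (1-jn J1 has f-setter on 0)
#2 →J1  (J1 flow already set via bond 0)
#3 →J1  (J1 flow already set via bond 0)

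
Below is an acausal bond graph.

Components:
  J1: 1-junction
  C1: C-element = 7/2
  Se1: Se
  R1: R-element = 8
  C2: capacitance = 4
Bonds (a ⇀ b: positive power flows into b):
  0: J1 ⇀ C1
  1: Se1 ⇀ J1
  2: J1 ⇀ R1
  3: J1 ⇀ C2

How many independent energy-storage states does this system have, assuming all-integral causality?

2  (C1, C2 all integral)

bond 1 →J1  (Se1: effort source, stroke at far end)
bond 0 →J1  (C1: C, integral causality)
bond 3 →J1  (C2 integral (e out))
bond 2 →R1  (J1: last free bond brings flow in)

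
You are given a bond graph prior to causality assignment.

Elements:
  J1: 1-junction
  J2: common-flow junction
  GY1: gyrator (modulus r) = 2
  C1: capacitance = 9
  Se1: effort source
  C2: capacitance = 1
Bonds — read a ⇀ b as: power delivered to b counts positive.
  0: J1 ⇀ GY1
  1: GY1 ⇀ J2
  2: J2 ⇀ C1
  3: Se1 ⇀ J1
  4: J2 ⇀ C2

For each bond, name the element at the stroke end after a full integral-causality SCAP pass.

#0 stroke at GY1
#1 stroke at GY1
#2 stroke at J2
#3 stroke at J1
#4 stroke at J2

#3 →J1  (Se1: effort source, stroke at far end)
#0 →GY1  (J1 needs exactly one f-in)
#1 →GY1  (GY1 both-in/both-out from 0)
#2 →J2  (J2 flow already set via bond 1)
#4 →J2  (J2: bond 1 brought flow, rest push out)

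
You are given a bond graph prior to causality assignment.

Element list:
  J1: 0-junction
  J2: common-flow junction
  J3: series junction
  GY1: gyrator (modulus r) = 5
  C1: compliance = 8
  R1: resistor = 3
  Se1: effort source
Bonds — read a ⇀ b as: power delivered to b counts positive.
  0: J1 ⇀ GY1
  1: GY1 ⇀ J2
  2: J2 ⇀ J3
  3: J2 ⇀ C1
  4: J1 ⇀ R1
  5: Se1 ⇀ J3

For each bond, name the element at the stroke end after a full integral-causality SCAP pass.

β5 stroke→J3  (Se1 (Se) sets effort on bond)
β2 stroke→J2  (only one flow-in slot at J3)
β3 stroke→J2  (C1: C, integral causality)
β1 stroke→GY1  (closing 1-jn rule on J2)
β0 stroke→GY1  (GY GY1: same side as bond 1)
β4 stroke→J1  (only one effort-in slot at J1)

#0 stroke→GY1
#1 stroke→GY1
#2 stroke→J2
#3 stroke→J2
#4 stroke→J1
#5 stroke→J3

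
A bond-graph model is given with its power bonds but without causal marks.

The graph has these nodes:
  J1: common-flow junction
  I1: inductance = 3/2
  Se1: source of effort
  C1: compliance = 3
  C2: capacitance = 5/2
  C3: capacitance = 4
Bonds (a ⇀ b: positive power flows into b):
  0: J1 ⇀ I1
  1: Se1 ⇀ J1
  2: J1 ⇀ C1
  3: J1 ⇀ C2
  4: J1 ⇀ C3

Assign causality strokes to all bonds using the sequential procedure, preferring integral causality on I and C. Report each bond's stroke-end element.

#1 →J1  (Se1 fixes effort; stroke away)
#0 →I1  (I1 outputs flow p/I1)
#2 →J1  (common-f at J1 fixed by 0)
#3 →J1  (common-f at J1 fixed by 0)
#4 →J1  (1-jn J1 has f-setter on 0)

b0 stroke at I1
b1 stroke at J1
b2 stroke at J1
b3 stroke at J1
b4 stroke at J1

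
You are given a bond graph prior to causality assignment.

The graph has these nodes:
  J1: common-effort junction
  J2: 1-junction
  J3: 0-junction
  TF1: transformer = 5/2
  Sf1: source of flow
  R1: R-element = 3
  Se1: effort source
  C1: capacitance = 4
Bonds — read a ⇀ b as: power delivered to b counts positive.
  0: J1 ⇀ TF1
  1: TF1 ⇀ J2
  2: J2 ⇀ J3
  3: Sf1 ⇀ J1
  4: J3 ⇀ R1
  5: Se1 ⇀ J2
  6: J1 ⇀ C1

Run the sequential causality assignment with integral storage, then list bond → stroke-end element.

β3 →Sf1  (Sf1 (Sf) sets flow on bond)
β5 →J2  (source Se1 imposes e)
β6 →J1  (prefer integral on C1)
β0 →TF1  (J1 effort already set via bond 6)
β1 →J2  (TF TF1: opposite of bond 0)
β2 →J3  (J2: last free bond brings flow in)
β4 →R1  (J3 effort already set via bond 2)

b0 |TF1
b1 |J2
b2 |J3
b3 |Sf1
b4 |R1
b5 |J2
b6 |J1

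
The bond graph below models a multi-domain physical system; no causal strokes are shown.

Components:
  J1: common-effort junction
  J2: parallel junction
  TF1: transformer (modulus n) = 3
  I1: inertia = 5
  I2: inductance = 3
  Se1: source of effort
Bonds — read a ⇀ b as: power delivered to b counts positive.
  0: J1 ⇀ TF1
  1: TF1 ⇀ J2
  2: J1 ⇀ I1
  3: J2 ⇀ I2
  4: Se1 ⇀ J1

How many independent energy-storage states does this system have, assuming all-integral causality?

β4 stroke at J1  (source Se1 imposes e)
β0 stroke at TF1  (J1 effort already set via bond 4)
β2 stroke at I1  (J1 effort already set via bond 4)
β1 stroke at J2  (TF1: transformer flips bond 0)
β3 stroke at I2  (J2: bond 1 brought effort, rest push out)

2  (I1, I2 all integral)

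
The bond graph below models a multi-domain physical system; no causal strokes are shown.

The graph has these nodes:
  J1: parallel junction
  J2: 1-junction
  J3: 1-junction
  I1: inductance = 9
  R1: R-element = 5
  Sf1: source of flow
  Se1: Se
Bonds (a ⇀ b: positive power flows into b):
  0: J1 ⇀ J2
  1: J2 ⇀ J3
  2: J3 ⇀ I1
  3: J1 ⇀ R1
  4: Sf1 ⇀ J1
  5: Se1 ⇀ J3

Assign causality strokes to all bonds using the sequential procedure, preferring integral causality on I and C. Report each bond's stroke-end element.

β0 stroke at J2
β1 stroke at J3
β2 stroke at I1
β3 stroke at J1
β4 stroke at Sf1
β5 stroke at J3

β4 stroke→Sf1  (source Sf1 imposes f)
β5 stroke→J3  (Se1 fixes effort; stroke away)
β2 stroke→I1  (I1 outputs flow p/I1)
β1 stroke→J3  (J3 flow already set via bond 2)
β0 stroke→J2  (J2: bond 1 brought flow, rest push out)
β3 stroke→J1  (J1 needs exactly one e-in)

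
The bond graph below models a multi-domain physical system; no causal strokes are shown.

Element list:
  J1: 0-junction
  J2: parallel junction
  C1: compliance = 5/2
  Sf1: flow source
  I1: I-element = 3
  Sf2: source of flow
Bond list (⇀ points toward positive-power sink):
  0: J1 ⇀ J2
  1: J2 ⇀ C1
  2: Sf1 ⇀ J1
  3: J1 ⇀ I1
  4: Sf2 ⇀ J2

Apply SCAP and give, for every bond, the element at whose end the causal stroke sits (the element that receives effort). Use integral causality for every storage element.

#2 stroke at Sf1  (source Sf1 imposes f)
#4 stroke at Sf2  (Sf2 (Sf) sets flow on bond)
#1 stroke at J2  (C1: C, integral causality)
#0 stroke at J1  (J2: bond 1 brought effort, rest push out)
#3 stroke at I1  (J1 effort already set via bond 0)

b0 stroke→J1
b1 stroke→J2
b2 stroke→Sf1
b3 stroke→I1
b4 stroke→Sf2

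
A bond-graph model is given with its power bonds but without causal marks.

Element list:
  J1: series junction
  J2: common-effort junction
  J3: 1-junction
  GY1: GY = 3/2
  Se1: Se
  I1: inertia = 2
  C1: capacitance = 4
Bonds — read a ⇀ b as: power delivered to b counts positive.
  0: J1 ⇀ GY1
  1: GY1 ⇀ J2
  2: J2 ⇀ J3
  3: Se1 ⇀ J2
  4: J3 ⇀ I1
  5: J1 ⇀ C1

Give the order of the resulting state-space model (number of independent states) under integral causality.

b3 stroke→J2  (Se1 (Se) sets effort on bond)
b1 stroke→GY1  (J2: bond 3 brought effort, rest push out)
b2 stroke→J3  (0-jn J2 has e-setter on 3)
b4 stroke→I1  (J3 needs exactly one f-in)
b0 stroke→GY1  (GY GY1: same side as bond 1)
b5 stroke→J1  (J1: bond 0 brought flow, rest push out)

2  (C1, I1 all integral)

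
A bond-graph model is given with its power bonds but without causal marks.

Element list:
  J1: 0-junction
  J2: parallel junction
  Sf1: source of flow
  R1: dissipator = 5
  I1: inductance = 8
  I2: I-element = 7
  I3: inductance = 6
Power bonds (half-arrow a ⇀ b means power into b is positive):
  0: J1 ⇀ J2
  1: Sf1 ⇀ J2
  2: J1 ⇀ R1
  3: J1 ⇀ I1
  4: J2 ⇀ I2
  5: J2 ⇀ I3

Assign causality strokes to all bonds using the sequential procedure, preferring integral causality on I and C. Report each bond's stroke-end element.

#0 |J2
#1 |Sf1
#2 |J1
#3 |I1
#4 |I2
#5 |I3

#1 stroke→Sf1  (Sf1 (Sf) sets flow on bond)
#3 stroke→I1  (I1 outputs flow p/I1)
#4 stroke→I2  (I2 outputs flow p/I2)
#5 stroke→I3  (prefer integral on I3)
#0 stroke→J2  (only one effort-in slot at J2)
#2 stroke→J1  (only one effort-in slot at J1)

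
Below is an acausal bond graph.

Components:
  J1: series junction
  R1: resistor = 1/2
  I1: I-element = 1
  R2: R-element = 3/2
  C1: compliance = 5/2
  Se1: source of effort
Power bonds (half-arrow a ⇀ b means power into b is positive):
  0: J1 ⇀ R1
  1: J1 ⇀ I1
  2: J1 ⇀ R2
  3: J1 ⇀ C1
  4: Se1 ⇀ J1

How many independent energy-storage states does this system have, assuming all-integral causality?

2  (C1, I1 all integral)

#4 stroke→J1  (Se1: effort source, stroke at far end)
#1 stroke→I1  (I1 outputs flow p/I1)
#0 stroke→J1  (J1 flow already set via bond 1)
#2 stroke→J1  (J1 flow already set via bond 1)
#3 stroke→J1  (common-f at J1 fixed by 1)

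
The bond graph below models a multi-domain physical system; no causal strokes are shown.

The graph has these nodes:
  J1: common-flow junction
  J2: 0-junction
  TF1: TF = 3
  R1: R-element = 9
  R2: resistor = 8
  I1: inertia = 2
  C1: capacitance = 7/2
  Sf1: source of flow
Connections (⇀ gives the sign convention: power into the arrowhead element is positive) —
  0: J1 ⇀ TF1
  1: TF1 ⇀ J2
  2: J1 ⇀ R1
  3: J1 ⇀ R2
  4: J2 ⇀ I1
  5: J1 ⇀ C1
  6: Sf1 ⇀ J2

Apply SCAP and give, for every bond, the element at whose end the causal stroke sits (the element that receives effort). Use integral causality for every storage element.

b0 |TF1
b1 |J2
b2 |J1
b3 |J1
b4 |I1
b5 |J1
b6 |Sf1

bond 6 →Sf1  (Sf1 (Sf) sets flow on bond)
bond 4 →I1  (I1 outputs flow p/I1)
bond 1 →J2  (J2 needs exactly one e-in)
bond 0 →TF1  (TF TF1: opposite of bond 1)
bond 2 →J1  (J1: bond 0 brought flow, rest push out)
bond 3 →J1  (J1 flow already set via bond 0)
bond 5 →J1  (common-f at J1 fixed by 0)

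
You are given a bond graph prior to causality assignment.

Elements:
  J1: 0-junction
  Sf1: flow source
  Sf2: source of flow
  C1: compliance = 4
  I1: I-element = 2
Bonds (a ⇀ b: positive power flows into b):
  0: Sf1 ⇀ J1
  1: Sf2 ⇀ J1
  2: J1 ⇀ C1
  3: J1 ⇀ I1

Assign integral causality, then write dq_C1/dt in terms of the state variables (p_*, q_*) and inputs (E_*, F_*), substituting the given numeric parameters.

dq_C1/dt = F_Sf1 + F_Sf2 - p_I1/2

bond 0 →Sf1  (Sf1: flow source, stroke at near end)
bond 1 →Sf2  (Sf2: flow source, stroke at near end)
bond 2 →J1  (C1 integral (e out))
bond 3 →I1  (J1 effort already set via bond 2)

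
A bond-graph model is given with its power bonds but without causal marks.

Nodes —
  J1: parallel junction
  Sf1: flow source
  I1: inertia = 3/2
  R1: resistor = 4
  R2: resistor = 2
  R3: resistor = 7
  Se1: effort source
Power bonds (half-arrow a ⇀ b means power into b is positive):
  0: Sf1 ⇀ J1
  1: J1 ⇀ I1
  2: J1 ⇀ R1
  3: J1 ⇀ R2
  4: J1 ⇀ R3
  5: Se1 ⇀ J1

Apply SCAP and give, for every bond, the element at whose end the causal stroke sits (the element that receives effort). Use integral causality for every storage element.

b0 stroke→Sf1
b1 stroke→I1
b2 stroke→R1
b3 stroke→R2
b4 stroke→R3
b5 stroke→J1

bond 0 stroke→Sf1  (source Sf1 imposes f)
bond 5 stroke→J1  (Se1 fixes effort; stroke away)
bond 1 stroke→I1  (common-e at J1 fixed by 5)
bond 2 stroke→R1  (J1: bond 5 brought effort, rest push out)
bond 3 stroke→R2  (0-jn J1 has e-setter on 5)
bond 4 stroke→R3  (0-jn J1 has e-setter on 5)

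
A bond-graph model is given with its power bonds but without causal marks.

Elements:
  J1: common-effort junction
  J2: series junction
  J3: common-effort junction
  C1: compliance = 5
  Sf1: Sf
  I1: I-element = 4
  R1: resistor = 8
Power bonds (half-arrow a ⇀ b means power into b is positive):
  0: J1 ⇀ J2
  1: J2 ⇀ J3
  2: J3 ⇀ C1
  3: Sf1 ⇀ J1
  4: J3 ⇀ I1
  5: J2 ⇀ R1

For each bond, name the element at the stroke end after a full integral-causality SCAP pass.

bond 3 →Sf1  (Sf1 fixes flow; stroke at Sf1)
bond 0 →J1  (closing 0-jn rule on J1)
bond 1 →J2  (1-jn J2 has f-setter on 0)
bond 5 →J2  (J2: bond 0 brought flow, rest push out)
bond 2 →J3  (prefer integral on C1)
bond 4 →I1  (J3 effort already set via bond 2)

bond 0 stroke→J1
bond 1 stroke→J2
bond 2 stroke→J3
bond 3 stroke→Sf1
bond 4 stroke→I1
bond 5 stroke→J2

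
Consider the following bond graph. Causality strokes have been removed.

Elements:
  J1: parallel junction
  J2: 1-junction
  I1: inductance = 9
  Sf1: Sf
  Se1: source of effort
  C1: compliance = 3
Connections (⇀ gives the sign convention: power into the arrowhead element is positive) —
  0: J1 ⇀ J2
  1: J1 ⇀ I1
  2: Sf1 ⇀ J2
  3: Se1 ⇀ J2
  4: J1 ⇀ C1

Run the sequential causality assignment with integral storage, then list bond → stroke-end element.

bond 0 stroke→J2
bond 1 stroke→I1
bond 2 stroke→Sf1
bond 3 stroke→J2
bond 4 stroke→J1

b2 →Sf1  (Sf1: flow source, stroke at near end)
b3 →J2  (Se1 (Se) sets effort on bond)
b0 →J2  (common-f at J2 fixed by 2)
b1 →I1  (I1 outputs flow p/I1)
b4 →J1  (closing 0-jn rule on J1)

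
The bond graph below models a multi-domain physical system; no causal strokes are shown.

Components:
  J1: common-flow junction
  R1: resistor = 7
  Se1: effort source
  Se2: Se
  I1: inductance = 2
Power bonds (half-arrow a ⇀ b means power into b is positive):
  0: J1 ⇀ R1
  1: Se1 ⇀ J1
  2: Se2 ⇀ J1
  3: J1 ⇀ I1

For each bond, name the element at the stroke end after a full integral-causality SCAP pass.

bond 0 →J1
bond 1 →J1
bond 2 →J1
bond 3 →I1

bond 1 |J1  (Se1: effort source, stroke at far end)
bond 2 |J1  (Se2 fixes effort; stroke away)
bond 3 |I1  (I1 integral (f out))
bond 0 |J1  (1-jn J1 has f-setter on 3)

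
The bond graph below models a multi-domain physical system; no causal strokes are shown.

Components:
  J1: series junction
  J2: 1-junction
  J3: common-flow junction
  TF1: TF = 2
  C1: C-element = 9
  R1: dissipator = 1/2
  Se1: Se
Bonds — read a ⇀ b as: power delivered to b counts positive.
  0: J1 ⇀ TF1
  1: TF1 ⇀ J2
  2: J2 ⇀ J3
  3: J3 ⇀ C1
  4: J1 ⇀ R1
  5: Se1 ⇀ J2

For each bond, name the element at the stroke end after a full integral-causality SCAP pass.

β0 stroke at J1
β1 stroke at TF1
β2 stroke at J2
β3 stroke at J3
β4 stroke at R1
β5 stroke at J2

β5 stroke at J2  (Se1 (Se) sets effort on bond)
β3 stroke at J3  (C1 integral (e out))
β2 stroke at J2  (J3: last free bond brings flow in)
β1 stroke at TF1  (J2 needs exactly one f-in)
β0 stroke at J1  (through TF1, causality passes straight; one stroke at TF1)
β4 stroke at R1  (closing 1-jn rule on J1)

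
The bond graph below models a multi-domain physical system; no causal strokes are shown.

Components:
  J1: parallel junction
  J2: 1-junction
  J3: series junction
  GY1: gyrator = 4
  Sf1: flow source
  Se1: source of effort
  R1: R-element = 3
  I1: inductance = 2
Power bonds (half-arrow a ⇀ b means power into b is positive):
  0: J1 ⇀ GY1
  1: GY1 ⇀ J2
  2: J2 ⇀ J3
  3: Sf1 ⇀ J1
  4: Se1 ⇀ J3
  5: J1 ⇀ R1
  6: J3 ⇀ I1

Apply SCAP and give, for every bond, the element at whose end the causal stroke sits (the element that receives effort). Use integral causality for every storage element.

bond 0 |J1
bond 1 |J2
bond 2 |J3
bond 3 |Sf1
bond 4 |J3
bond 5 |R1
bond 6 |I1

#3 →Sf1  (Sf1 (Sf) sets flow on bond)
#4 →J3  (source Se1 imposes e)
#6 →I1  (prefer integral on I1)
#2 →J3  (J3: bond 6 brought flow, rest push out)
#1 →J2  (J2 flow already set via bond 2)
#0 →J1  (GY1: gyrator matches bond 1)
#5 →R1  (common-e at J1 fixed by 0)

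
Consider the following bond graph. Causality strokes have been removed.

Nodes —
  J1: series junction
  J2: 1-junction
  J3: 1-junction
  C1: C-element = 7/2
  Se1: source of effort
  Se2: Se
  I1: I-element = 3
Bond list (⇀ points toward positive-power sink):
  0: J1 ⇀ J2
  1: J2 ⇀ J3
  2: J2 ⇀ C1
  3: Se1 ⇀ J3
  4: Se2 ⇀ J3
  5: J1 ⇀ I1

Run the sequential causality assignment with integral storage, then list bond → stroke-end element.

bond 0 stroke→J1
bond 1 stroke→J2
bond 2 stroke→J2
bond 3 stroke→J3
bond 4 stroke→J3
bond 5 stroke→I1

β3 stroke at J3  (Se1: effort source, stroke at far end)
β4 stroke at J3  (Se2 fixes effort; stroke away)
β1 stroke at J2  (J3 needs exactly one f-in)
β2 stroke at J2  (C1 outputs effort q/C1)
β0 stroke at J1  (closing 1-jn rule on J2)
β5 stroke at I1  (J1: last free bond brings flow in)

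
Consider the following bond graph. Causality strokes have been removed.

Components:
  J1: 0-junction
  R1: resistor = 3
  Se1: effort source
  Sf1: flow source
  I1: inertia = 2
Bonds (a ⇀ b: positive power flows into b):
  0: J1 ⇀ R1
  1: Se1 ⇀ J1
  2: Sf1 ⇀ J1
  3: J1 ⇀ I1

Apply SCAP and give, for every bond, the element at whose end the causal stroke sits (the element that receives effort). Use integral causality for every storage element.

#1 stroke→J1  (Se1 fixes effort; stroke away)
#2 stroke→Sf1  (source Sf1 imposes f)
#0 stroke→R1  (J1: bond 1 brought effort, rest push out)
#3 stroke→I1  (0-jn J1 has e-setter on 1)

b0 stroke at R1
b1 stroke at J1
b2 stroke at Sf1
b3 stroke at I1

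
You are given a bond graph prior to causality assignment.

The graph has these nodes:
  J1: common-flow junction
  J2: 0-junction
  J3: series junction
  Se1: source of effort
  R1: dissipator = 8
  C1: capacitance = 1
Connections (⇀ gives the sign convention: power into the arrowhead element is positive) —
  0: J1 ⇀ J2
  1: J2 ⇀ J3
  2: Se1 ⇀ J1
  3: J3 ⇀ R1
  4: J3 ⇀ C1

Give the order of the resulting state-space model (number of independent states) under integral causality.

1  (C1 all integral)

#2 →J1  (Se1 (Se) sets effort on bond)
#0 →J2  (closing 1-jn rule on J1)
#1 →J3  (J2: bond 0 brought effort, rest push out)
#4 →J3  (C1 integral (e out))
#3 →R1  (J3 needs exactly one f-in)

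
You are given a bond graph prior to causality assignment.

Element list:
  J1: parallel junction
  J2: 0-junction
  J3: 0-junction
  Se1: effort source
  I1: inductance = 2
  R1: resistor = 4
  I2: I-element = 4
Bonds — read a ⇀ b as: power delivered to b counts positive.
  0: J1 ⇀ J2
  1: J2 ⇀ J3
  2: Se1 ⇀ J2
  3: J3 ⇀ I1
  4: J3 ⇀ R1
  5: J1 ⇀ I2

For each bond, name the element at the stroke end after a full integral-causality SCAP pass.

#2 stroke at J2  (Se1 (Se) sets effort on bond)
#0 stroke at J1  (0-jn J2 has e-setter on 2)
#1 stroke at J3  (0-jn J2 has e-setter on 2)
#3 stroke at I1  (common-e at J3 fixed by 1)
#4 stroke at R1  (J3 effort already set via bond 1)
#5 stroke at I2  (J1 effort already set via bond 0)

bond 0 stroke at J1
bond 1 stroke at J3
bond 2 stroke at J2
bond 3 stroke at I1
bond 4 stroke at R1
bond 5 stroke at I2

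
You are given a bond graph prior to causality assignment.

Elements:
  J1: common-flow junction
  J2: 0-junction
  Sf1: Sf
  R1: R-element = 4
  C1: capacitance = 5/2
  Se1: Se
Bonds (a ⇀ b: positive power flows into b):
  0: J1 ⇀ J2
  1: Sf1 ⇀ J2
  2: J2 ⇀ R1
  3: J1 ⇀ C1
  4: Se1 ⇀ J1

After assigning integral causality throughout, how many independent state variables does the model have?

β1 |Sf1  (Sf1: flow source, stroke at near end)
β4 |J1  (Se1 (Se) sets effort on bond)
β3 |J1  (prefer integral on C1)
β0 |J2  (J1 needs exactly one f-in)
β2 |R1  (common-e at J2 fixed by 0)

1  (C1 all integral)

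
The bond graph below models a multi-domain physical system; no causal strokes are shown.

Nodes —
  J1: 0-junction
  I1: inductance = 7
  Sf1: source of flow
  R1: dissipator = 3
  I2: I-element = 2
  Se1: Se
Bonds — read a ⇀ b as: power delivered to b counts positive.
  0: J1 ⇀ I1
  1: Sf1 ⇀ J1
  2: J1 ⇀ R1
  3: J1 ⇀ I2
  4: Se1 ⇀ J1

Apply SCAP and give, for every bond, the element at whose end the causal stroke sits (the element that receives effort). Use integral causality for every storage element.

#0 stroke at I1
#1 stroke at Sf1
#2 stroke at R1
#3 stroke at I2
#4 stroke at J1

b1 →Sf1  (Sf1 (Sf) sets flow on bond)
b4 →J1  (Se1 fixes effort; stroke away)
b0 →I1  (common-e at J1 fixed by 4)
b2 →R1  (J1: bond 4 brought effort, rest push out)
b3 →I2  (0-jn J1 has e-setter on 4)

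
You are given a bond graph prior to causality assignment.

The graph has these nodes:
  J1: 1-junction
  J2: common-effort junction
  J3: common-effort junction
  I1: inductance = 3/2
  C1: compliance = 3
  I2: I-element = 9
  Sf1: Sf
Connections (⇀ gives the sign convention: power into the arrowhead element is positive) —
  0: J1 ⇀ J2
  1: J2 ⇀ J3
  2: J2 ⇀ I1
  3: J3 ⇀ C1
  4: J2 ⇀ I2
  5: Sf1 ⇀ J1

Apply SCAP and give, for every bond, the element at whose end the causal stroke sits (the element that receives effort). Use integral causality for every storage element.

β5 stroke→Sf1  (Sf1 (Sf) sets flow on bond)
β0 stroke→J1  (J1: bond 5 brought flow, rest push out)
β2 stroke→I1  (I1: I, integral causality)
β3 stroke→J3  (C1 integral (e out))
β1 stroke→J2  (common-e at J3 fixed by 3)
β4 stroke→I2  (common-e at J2 fixed by 1)

β0 →J1
β1 →J2
β2 →I1
β3 →J3
β4 →I2
β5 →Sf1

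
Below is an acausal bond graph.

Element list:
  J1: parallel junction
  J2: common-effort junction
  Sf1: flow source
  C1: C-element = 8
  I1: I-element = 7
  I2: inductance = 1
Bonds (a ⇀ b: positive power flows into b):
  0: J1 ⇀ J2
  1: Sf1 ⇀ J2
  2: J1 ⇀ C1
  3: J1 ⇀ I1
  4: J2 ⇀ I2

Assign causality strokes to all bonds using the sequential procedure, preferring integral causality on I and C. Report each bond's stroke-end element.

#0 stroke at J2
#1 stroke at Sf1
#2 stroke at J1
#3 stroke at I1
#4 stroke at I2

β1 →Sf1  (Sf1: flow source, stroke at near end)
β2 →J1  (C1 integral (e out))
β0 →J2  (J1: bond 2 brought effort, rest push out)
β3 →I1  (common-e at J1 fixed by 2)
β4 →I2  (common-e at J2 fixed by 0)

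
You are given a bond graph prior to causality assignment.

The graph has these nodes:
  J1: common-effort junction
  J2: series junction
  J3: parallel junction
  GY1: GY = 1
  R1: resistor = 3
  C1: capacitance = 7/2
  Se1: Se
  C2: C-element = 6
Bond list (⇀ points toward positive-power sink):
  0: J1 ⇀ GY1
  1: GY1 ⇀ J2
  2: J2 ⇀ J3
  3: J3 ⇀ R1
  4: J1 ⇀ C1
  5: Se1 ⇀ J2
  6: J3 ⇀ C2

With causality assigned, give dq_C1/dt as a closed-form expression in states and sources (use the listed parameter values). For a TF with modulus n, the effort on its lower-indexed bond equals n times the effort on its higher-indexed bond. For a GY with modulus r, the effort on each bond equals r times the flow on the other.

dq_C1/dt = E_Se1 - q_C2/6

β5 |J2  (Se1: effort source, stroke at far end)
β4 |J1  (C1 integral (e out))
β0 |GY1  (J1 effort already set via bond 4)
β1 |GY1  (GY1: gyrator matches bond 0)
β2 |J2  (common-f at J2 fixed by 1)
β6 |J3  (C2: C, integral causality)
β3 |R1  (0-jn J3 has e-setter on 6)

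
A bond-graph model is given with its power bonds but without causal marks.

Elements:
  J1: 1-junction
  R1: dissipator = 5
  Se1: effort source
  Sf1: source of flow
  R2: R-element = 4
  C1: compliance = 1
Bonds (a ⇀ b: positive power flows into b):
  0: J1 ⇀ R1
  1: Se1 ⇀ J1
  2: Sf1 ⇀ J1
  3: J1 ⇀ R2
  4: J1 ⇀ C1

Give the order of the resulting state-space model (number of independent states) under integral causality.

bond 1 |J1  (Se1: effort source, stroke at far end)
bond 2 |Sf1  (Sf1 (Sf) sets flow on bond)
bond 0 |J1  (common-f at J1 fixed by 2)
bond 3 |J1  (J1 flow already set via bond 2)
bond 4 |J1  (J1 flow already set via bond 2)

1  (C1 all integral)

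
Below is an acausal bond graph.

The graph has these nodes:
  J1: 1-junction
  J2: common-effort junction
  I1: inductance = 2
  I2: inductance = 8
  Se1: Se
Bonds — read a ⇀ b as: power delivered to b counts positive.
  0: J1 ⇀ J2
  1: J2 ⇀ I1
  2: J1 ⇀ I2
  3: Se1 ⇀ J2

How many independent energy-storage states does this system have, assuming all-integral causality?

2  (I1, I2 all integral)

β3 stroke at J2  (Se1: effort source, stroke at far end)
β0 stroke at J1  (common-e at J2 fixed by 3)
β1 stroke at I1  (J2: bond 3 brought effort, rest push out)
β2 stroke at I2  (closing 1-jn rule on J1)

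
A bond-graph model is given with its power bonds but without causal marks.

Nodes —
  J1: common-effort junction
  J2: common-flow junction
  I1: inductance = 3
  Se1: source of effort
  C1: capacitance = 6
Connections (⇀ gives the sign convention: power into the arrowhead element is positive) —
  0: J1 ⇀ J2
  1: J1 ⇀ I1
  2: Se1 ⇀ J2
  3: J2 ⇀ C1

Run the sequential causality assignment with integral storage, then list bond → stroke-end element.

β2 |J2  (source Se1 imposes e)
β1 |I1  (prefer integral on I1)
β0 |J1  (closing 0-jn rule on J1)
β3 |J2  (J2 flow already set via bond 0)

#0 stroke→J1
#1 stroke→I1
#2 stroke→J2
#3 stroke→J2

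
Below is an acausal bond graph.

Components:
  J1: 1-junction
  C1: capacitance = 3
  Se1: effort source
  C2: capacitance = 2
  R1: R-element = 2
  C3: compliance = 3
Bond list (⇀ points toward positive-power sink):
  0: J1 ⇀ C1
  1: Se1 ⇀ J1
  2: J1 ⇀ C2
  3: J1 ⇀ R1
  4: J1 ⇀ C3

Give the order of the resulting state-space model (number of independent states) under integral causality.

3  (C1, C2, C3 all integral)

bond 1 stroke→J1  (Se1 fixes effort; stroke away)
bond 0 stroke→J1  (prefer integral on C1)
bond 2 stroke→J1  (C2 integral (e out))
bond 4 stroke→J1  (prefer integral on C3)
bond 3 stroke→R1  (J1 needs exactly one f-in)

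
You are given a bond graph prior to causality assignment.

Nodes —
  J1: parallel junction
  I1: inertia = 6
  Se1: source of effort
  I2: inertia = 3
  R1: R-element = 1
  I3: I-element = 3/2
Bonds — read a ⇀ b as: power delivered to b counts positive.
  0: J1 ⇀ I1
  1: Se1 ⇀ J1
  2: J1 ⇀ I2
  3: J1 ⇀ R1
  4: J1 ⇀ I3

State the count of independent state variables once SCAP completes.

b1 |J1  (Se1 (Se) sets effort on bond)
b0 |I1  (J1: bond 1 brought effort, rest push out)
b2 |I2  (J1 effort already set via bond 1)
b3 |R1  (J1 effort already set via bond 1)
b4 |I3  (common-e at J1 fixed by 1)

3  (I1, I2, I3 all integral)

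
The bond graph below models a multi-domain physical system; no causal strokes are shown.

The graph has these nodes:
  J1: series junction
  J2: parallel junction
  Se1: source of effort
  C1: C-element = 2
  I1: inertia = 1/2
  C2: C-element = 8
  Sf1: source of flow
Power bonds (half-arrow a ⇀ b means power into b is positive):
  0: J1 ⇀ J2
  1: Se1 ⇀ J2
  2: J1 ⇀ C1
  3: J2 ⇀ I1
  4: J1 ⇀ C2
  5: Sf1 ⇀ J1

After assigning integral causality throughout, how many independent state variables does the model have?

b1 stroke at J2  (Se1: effort source, stroke at far end)
b5 stroke at Sf1  (Sf1 fixes flow; stroke at Sf1)
b0 stroke at J1  (1-jn J1 has f-setter on 5)
b2 stroke at J1  (J1: bond 5 brought flow, rest push out)
b4 stroke at J1  (J1 flow already set via bond 5)
b3 stroke at I1  (common-e at J2 fixed by 1)

3  (C1, C2, I1 all integral)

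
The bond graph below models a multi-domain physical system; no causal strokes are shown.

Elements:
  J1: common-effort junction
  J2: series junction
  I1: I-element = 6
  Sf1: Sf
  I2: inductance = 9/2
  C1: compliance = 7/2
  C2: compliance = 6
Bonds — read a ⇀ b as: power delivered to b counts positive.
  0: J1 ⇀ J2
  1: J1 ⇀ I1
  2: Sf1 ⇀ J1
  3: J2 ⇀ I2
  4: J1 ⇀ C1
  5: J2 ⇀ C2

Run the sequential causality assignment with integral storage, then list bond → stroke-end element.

b0 stroke→J2
b1 stroke→I1
b2 stroke→Sf1
b3 stroke→I2
b4 stroke→J1
b5 stroke→J2

bond 2 stroke→Sf1  (Sf1 (Sf) sets flow on bond)
bond 1 stroke→I1  (I1 integral (f out))
bond 3 stroke→I2  (I2 outputs flow p/I2)
bond 0 stroke→J2  (common-f at J2 fixed by 3)
bond 5 stroke→J2  (common-f at J2 fixed by 3)
bond 4 stroke→J1  (J1: last free bond brings effort in)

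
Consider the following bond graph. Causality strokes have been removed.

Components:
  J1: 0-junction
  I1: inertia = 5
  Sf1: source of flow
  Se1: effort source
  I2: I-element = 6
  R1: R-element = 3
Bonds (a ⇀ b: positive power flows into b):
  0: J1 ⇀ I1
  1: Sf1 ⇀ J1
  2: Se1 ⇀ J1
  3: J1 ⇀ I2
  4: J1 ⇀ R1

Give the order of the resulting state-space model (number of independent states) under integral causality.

bond 1 |Sf1  (Sf1 fixes flow; stroke at Sf1)
bond 2 |J1  (source Se1 imposes e)
bond 0 |I1  (J1: bond 2 brought effort, rest push out)
bond 3 |I2  (J1 effort already set via bond 2)
bond 4 |R1  (0-jn J1 has e-setter on 2)

2  (I1, I2 all integral)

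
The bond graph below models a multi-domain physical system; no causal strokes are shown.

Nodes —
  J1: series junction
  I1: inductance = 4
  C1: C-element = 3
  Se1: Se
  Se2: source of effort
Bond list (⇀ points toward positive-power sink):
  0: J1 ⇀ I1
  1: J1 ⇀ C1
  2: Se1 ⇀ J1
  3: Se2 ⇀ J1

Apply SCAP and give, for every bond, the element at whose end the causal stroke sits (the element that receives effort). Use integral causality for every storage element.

#2 |J1  (Se1: effort source, stroke at far end)
#3 |J1  (Se2 (Se) sets effort on bond)
#0 |I1  (I1 integral (f out))
#1 |J1  (J1: bond 0 brought flow, rest push out)

b0 →I1
b1 →J1
b2 →J1
b3 →J1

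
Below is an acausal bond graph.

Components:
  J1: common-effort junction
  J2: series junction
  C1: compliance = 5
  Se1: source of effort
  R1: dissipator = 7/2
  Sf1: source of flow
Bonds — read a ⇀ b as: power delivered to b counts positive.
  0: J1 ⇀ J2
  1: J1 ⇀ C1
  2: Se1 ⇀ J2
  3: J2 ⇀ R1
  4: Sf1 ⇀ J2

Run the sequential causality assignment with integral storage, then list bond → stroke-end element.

#0 |J2
#1 |J1
#2 |J2
#3 |J2
#4 |Sf1

bond 2 stroke→J2  (source Se1 imposes e)
bond 4 stroke→Sf1  (Sf1 fixes flow; stroke at Sf1)
bond 0 stroke→J2  (common-f at J2 fixed by 4)
bond 3 stroke→J2  (J2 flow already set via bond 4)
bond 1 stroke→J1  (only one effort-in slot at J1)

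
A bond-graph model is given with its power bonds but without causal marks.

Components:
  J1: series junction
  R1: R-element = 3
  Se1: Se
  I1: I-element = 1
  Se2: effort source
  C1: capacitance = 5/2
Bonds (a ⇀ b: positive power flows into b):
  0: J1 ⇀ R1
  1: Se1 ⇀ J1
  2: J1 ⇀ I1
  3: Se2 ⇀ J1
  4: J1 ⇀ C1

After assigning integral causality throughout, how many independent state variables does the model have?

2  (C1, I1 all integral)

#1 stroke at J1  (source Se1 imposes e)
#3 stroke at J1  (source Se2 imposes e)
#2 stroke at I1  (I1: I, integral causality)
#0 stroke at J1  (common-f at J1 fixed by 2)
#4 stroke at J1  (1-jn J1 has f-setter on 2)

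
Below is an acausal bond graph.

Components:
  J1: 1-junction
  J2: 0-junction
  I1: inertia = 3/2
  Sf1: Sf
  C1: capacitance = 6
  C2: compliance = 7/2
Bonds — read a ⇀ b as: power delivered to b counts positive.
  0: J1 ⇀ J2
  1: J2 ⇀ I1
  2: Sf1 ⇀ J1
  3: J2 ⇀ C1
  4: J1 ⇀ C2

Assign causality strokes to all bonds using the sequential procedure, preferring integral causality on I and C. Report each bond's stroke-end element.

β0 stroke→J1
β1 stroke→I1
β2 stroke→Sf1
β3 stroke→J2
β4 stroke→J1

bond 2 stroke at Sf1  (Sf1: flow source, stroke at near end)
bond 0 stroke at J1  (1-jn J1 has f-setter on 2)
bond 4 stroke at J1  (J1: bond 2 brought flow, rest push out)
bond 1 stroke at I1  (I1 outputs flow p/I1)
bond 3 stroke at J2  (closing 0-jn rule on J2)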